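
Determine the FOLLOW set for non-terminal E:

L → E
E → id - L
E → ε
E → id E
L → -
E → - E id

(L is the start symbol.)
{ $, 'id' }

To compute FOLLOW(E), find every occurrence of E on a right-hand side N → α E β: add FIRST(β) \ {ε}, and if β is empty or nullable also add FOLLOW(N). Iterate to a fixed point.

In L → E: E is at the end, add FOLLOW(L)
In E → id E: E is at the end; this adds FOLLOW(E) to itself — nothing new
In E → - E id: E is followed by id, add FIRST(id) \ {ε} = { 'id' }

The FOLLOW sets referred to above (computed the same way, to a fixed point):
  FOLLOW(L) = { $, 'id' }

Taking the union: FOLLOW(E) = { $, 'id' }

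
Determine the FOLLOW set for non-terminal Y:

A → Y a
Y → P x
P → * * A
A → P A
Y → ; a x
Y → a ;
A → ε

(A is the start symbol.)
To compute FOLLOW(Y), find every occurrence of Y on a right-hand side N → α Y β: add FIRST(β) \ {ε}, and if β is empty or nullable also add FOLLOW(N). Iterate to a fixed point.

In A → Y a: Y is followed by a, add FIRST(a) \ {ε} = { 'a' }

Taking the union: FOLLOW(Y) = { 'a' }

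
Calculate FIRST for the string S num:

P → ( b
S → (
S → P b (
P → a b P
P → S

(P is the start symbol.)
FIRST sets of the non-terminals involved (from the grammar, by fixed-point iteration):
  FIRST(S) = { '(', 'a' }

To compute FIRST(S num), process the symbols left to right:
Symbol S is a non-terminal. Add FIRST(S) \ {ε} = { '(', 'a' }
S is not nullable (ε ∉ FIRST(S)), so stop here.
FIRST(S num) = { '(', 'a' }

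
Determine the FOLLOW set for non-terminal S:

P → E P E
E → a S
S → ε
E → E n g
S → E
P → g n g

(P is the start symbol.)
{ $, 'a', 'g', 'n' }

In E → a S: S is at the end, add FOLLOW(E)

The FOLLOW sets referred to above (computed the same way, to a fixed point):
  FOLLOW(E) = { $, 'a', 'g', 'n' }

Taking the union: FOLLOW(S) = { $, 'a', 'g', 'n' }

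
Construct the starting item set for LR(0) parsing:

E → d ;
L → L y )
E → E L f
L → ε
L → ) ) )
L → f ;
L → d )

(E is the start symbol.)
{ [E → . E L f], [E → . d ;], [E' → . E] }

First, augment the grammar with E' → E
I₀ = CLOSURE({ [E' → . E] }):
  [E' → . E] has the dot before E: add [E → . d ;], [E → . E L f]
No further items can be added.

I₀ = { [E → . E L f], [E → . d ;], [E' → . E] }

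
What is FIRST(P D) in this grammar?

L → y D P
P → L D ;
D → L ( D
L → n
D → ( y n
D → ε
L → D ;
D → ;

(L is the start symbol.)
FIRST sets of the non-terminals involved (from the grammar, by fixed-point iteration):
  FIRST(P) = { '(', ';', 'n', 'y' }

To compute FIRST(P D), process the symbols left to right:
Symbol P is a non-terminal. Add FIRST(P) \ {ε} = { '(', ';', 'n', 'y' }
P is not nullable (ε ∉ FIRST(P)), so stop here.
FIRST(P D) = { '(', ';', 'n', 'y' }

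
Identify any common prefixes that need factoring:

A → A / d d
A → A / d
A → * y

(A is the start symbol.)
Yes, A has productions with common prefix 'A / d'

Left-factoring is needed when two productions for the same non-terminal
share a common prefix on the right-hand side.

Productions for A:
  A → A / d d
  A → A / d
  A → * y

Found common prefix 'A / d' in productions for A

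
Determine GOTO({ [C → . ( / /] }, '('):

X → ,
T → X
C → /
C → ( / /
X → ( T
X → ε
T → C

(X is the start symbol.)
GOTO(I, '(') = CLOSURE({ [A → αX.β] : [A → α.Xβ] ∈ I, X = '(' })

Items with dot before '(', with the dot advanced:
  [C → . ( / /] → [C → ( . / /]
Closure adds nothing (no advanced item has the dot before a non-terminal).

GOTO = { [C → ( . / /] }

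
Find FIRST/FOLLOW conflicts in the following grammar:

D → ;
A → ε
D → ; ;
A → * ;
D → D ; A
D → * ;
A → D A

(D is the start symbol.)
Nullable non-terminals: A.
FIRST sets used below: FIRST(D) = { '*', ';' }

A: nullable alternative(s) A → ε; FOLLOW(A) = { $, '*', ';' }
  A → ε: FIRST \ {ε} = { } — this is the only nullable alternative, skip
  A → * ;: FIRST \ {ε} = { '*' } — overlaps FOLLOW(A) on { '*' }: CONFLICT
  A → D A: FIRST \ {ε} = { '*', ';' } — overlaps FOLLOW(A) on { '*', ';' }: CONFLICT

D has no nullable alternative, so no FIRST/FOLLOW check is needed there.

So the grammar has 2 FIRST/FOLLOW conflicts (marked CONFLICT above).

Answer: Yes. A → '*' ';' with FOLLOW(A) on { '*' }; A → D A with FOLLOW(A) on { '*', ';' }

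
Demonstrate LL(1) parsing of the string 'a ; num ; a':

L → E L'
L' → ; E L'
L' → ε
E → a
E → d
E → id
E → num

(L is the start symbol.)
LL(1) parsing maintains a stack (initially the start symbol over $) and the input. At each step: if the stack top is a terminal, match it against the current input token; if it is a non-terminal N, replace it with the RHS of M[N, lookahead] (the unique production whose predict set contains the lookahead).

Stack is shown with the top on the left.

Stack     Input          Action
-------------------------------
L $       a ; num ; a $  output L → E L'
E L' $    a ; num ; a $  output E → a
a L' $    a ; num ; a $  match 'a'
L' $      ; num ; a $    output L' → ; E L'
; E L' $  ; num ; a $    match ';'
E L' $    num ; a $      output E → num
num L' $  num ; a $      match 'num'
L' $      ; a $          output L' → ; E L'
; E L' $  ; a $          match ';'
E L' $    a $            output E → a
a L' $    a $            match 'a'
L' $      $              output L' → ε
$         $              accept

The string is accepted.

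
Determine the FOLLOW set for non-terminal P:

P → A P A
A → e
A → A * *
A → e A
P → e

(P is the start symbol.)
{ $, 'e' }

P is the start symbol, so $ ∈ FOLLOW(P).
In P → A P A: P is followed by A, add FIRST(A) \ {ε} = { 'e' }

Taking the union: FOLLOW(P) = { $, 'e' }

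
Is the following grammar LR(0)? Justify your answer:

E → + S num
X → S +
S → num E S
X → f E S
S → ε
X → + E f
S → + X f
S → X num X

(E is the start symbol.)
No. Shift-reduce conflict between [S → .] and [S → . + X f]

A grammar is LR(0) if no state in the canonical LR(0) collection has:
  - both a shift item (dot before a terminal) and a complete item (shift-reduce conflict), or
  - two or more complete items (reduce-reduce conflict; the accept item [E' → E .] counts as a complete item here).

Augment with E' → E and build the canonical LR(0) collection (I0 = CLOSURE({[E' → . E]}), then GOTO on every symbol after a dot until no new states appear). It has 22 states:
  I0: { [E → . + S num], [E' → . E] }  — shift
  I1: { [E → + . S num], [S → . + X f], [S → . X num X], [S → . num E S], [S → .], [X → . + E f], [X → . S +], [X → . f E S] }  — shift, reduce
  I2: { [E' → E .] }  — accept
  I3: { [E → . + S num], [S → + . X f], [S → . + X f], [S → . X num X], [S → . num E S], [S → .], [X → + . E f], [X → . + E f], [X → . S +], [X → . f E S] }  — shift, reduce
  I4: { [E → + S . num], [X → S . +] }  — shift
  I5: { [S → X . num X] }  — shift
  I6: { [E → . + S num], [X → f . E S] }  — shift
  I7: { [E → . + S num], [S → num . E S] }  — shift
  I8: { [S → . + X f], [S → . X num X], [S → . num E S], [S → .], [S → num E . S], [X → . + E f], [X → . S +], [X → . f E S] }  — shift, reduce
  I9: { [S → num E S .], [X → S . +] }  — shift, reduce
  I10: { [X → S + .] }  — reduce
  I11: { [S → . + X f], [S → . X num X], [S → . num E S], [S → .], [X → . + E f], [X → . S +], [X → . f E S], [X → f E . S] }  — shift, reduce
  I12: { [X → S . +], [X → f E S .] }  — shift, reduce
  I13: { [S → . + X f], [S → . X num X], [S → . num E S], [S → .], [S → X num . X], [X → . + E f], [X → . S +], [X → . f E S] }  — shift, reduce
  I14: { [X → S . +] }  — shift
  I15: { [S → X . num X], [S → X num X .] }  — shift, reduce
  I16: { [E → + S num .] }  — reduce
  I17: { [E → + . S num], [E → . + S num], [S → + . X f], [S → . + X f], [S → . X num X], [S → . num E S], [S → .], [X → + . E f], [X → . + E f], [X → . S +], [X → . f E S] }  — shift, reduce
  I18: { [X → + E . f] }  — shift
  I19: { [S → + X . f], [S → X . num X] }  — shift
  I20: { [S → + X f .] }  — reduce
  I21: { [X → + E f .] }  — reduce

Conflict in state I1:
  Shift-reduce conflict between [S → .] and [S → . + X f]
So the grammar is NOT LR(0).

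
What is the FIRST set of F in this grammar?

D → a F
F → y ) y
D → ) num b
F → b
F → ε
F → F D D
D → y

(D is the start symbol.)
{ ')', 'a', 'b', 'y', ε }

FIRST sets of the other non-terminals involved (by the same procedure, iterated to a fixed point):
  FIRST(D) = { ')', 'a', 'y' }

From F → y ) y:
  - y is a terminal: add 'y' and stop
From F → b:
  - b is a terminal: add 'b' and stop
From F → ε:
  - ε-production, so ε ∈ FIRST(F)
From F → F D D:
  - F is the symbol being defined: contributes nothing new
    F is nullable, so continue to the next symbol
  - D is a non-terminal: add FIRST(D) \ {ε} = { ')', 'a', 'y' }
    D is not nullable, so stop

Collecting: FIRST(F) = { ')', 'a', 'b', 'y', ε }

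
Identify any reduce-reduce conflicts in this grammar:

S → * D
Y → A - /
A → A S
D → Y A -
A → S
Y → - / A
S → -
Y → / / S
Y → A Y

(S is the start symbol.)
A reduce-reduce conflict occurs when an LR(0) state has two complete items [A → α .] and [B → β .] — both call for a reduction, and with no lookahead the parser cannot choose between them.

Augment with S' → S and build the canonical LR(0) collection (I0 = CLOSURE({[S' → . S]}), then GOTO on every symbol after a dot until no new states appear). It has 21 states:
  I0: { [S → . * D], [S → . -], [S' → . S] }  — shift
  I1: { [A → . A S], [A → . S], [D → . Y A -], [S → * . D], [S → . * D], [S → . -], [Y → . - / A], [Y → . / / S], [Y → . A - /], [Y → . A Y] }  — shift
  I2: { [S → - .] }  — reduce
  I3: { [S' → S .] }  — accept
  I4: { [S → - .], [Y → - . / A] }  — shift, reduce
  I5: { [Y → / . / S] }  — shift
  I6: { [A → . A S], [A → . S], [A → A . S], [S → . * D], [S → . -], [Y → . - / A], [Y → . / / S], [Y → . A - /], [Y → . A Y], [Y → A . - /], [Y → A . Y] }  — shift
  I7: { [S → * D .] }  — reduce
  I8: { [A → S .] }  — reduce
  I9: { [A → . A S], [A → . S], [D → Y . A -], [S → . * D], [S → . -] }  — shift
  I10: { [A → A . S], [D → Y A . -], [S → . * D], [S → . -] }  — shift
  I11: { [D → Y A - .], [S → - .] }  — 2 reduces
  I12: { [A → A S .] }  — reduce
  I13: { [S → - .], [Y → - . / A], [Y → A - . /] }  — shift, reduce
  I14: { [A → A S .], [A → S .] }  — 2 reduces
  I15: { [Y → A Y .] }  — reduce
  I16: { [A → . A S], [A → . S], [S → . * D], [S → . -], [Y → - / . A], [Y → A - / .] }  — shift, reduce
  I17: { [A → A . S], [S → . * D], [S → . -], [Y → - / A .] }  — shift, reduce
  I18: { [S → . * D], [S → . -], [Y → / / . S] }  — shift
  I19: { [Y → / / S .] }  — reduce
  I20: { [A → . A S], [A → . S], [S → . * D], [S → . -], [Y → - / . A] }  — shift

I11 contains complete items [D → Y A - .], [S → - .] — reduce-reduce conflict.
I14 contains complete items [A → A S .], [A → S .] — reduce-reduce conflict.

Answer: Yes — I11: [D → Y A - .] vs [S → - .]; I14: [A → A S .] vs [A → S .]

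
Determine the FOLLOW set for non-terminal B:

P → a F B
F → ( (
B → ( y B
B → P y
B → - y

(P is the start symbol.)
{ $, 'y' }

To compute FOLLOW(B), find every occurrence of B on a right-hand side N → α B β: add FIRST(β) \ {ε}, and if β is empty or nullable also add FOLLOW(N). Iterate to a fixed point.

In P → a F B: B is at the end, add FOLLOW(P)
In B → ( y B: B is at the end; this adds FOLLOW(B) to itself — nothing new

The FOLLOW sets referred to above (computed the same way, to a fixed point):
  FOLLOW(P) = { $, 'y' }

Taking the union: FOLLOW(B) = { $, 'y' }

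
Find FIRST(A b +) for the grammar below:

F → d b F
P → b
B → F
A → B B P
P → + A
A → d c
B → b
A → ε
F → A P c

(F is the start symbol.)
{ '+', 'b', 'd' }

FIRST sets of the non-terminals involved (from the grammar, by fixed-point iteration):
  FIRST(A) = { '+', 'b', 'd', ε }

To compute FIRST(A b +), process the symbols left to right:
Symbol A is a non-terminal. Add FIRST(A) \ {ε} = { '+', 'b', 'd' }
A is nullable (ε ∈ FIRST(A)), continue to the next symbol.
Symbol b is a terminal. Add 'b' and stop.
FIRST(A b +) = { '+', 'b', 'd' }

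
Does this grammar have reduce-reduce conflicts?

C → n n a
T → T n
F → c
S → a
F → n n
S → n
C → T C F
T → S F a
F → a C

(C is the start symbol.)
Yes — I9: [S → n .] vs [T → T n .]

Augment with C' → C and build the canonical LR(0) collection (I0 = CLOSURE({[C' → . C]}), then GOTO on every symbol after a dot until no new states appear). It has 18 states:
  I0: { [C → . T C F], [C → . n n a], [C' → . C], [S → . a], [S → . n], [T → . S F a], [T → . T n] }  — shift
  I1: { [C' → C .] }  — accept
  I2: { [F → . a C], [F → . c], [F → . n n], [T → S . F a] }  — shift
  I3: { [C → . T C F], [C → . n n a], [C → T . C F], [S → . a], [S → . n], [T → . S F a], [T → . T n], [T → T . n] }  — shift
  I4: { [S → a .] }  — reduce
  I5: { [C → n . n a], [S → n .] }  — shift, reduce
  I6: { [C → n n . a] }  — shift
  I7: { [C → n n a .] }  — reduce
  I8: { [C → T C . F], [F → . a C], [F → . c], [F → . n n] }  — shift
  I9: { [C → n . n a], [S → n .], [T → T n .] }  — shift, 2 reduces
  I10: { [C → T C F .] }  — reduce
  I11: { [C → . T C F], [C → . n n a], [F → a . C], [S → . a], [S → . n], [T → . S F a], [T → . T n] }  — shift
  I12: { [F → c .] }  — reduce
  I13: { [F → n . n] }  — shift
  I14: { [F → n n .] }  — reduce
  I15: { [F → a C .] }  — reduce
  I16: { [T → S F . a] }  — shift
  I17: { [T → S F a .] }  — reduce

I9 contains complete items [S → n .], [T → T n .] — reduce-reduce conflict.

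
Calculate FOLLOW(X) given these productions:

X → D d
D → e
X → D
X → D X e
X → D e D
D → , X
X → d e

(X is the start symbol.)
{ $, ',', 'd', 'e' }

To compute FOLLOW(X), find every occurrence of X on a right-hand side N → α X β: add FIRST(β) \ {ε}, and if β is empty or nullable also add FOLLOW(N). Iterate to a fixed point.

X is the start symbol, so $ ∈ FOLLOW(X).
In X → D X e: X is followed by e, add FIRST(e) \ {ε} = { 'e' }
In D → , X: X is at the end, add FOLLOW(D)

The FOLLOW sets referred to above (computed the same way, to a fixed point):
  FOLLOW(D) = { $, ',', 'd', 'e' }

Taking the union: FOLLOW(X) = { $, ',', 'd', 'e' }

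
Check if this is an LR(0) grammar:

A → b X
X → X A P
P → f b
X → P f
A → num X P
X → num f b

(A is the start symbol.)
No. Shift-reduce conflict between [A → b X .] and [A → . b X]

Augment with A' → A and build the canonical LR(0) collection (I0 = CLOSURE({[A' → . A]}), then GOTO on every symbol after a dot until no new states appear). It has 16 states:
  I0: { [A → . b X], [A → . num X P], [A' → . A] }  — shift
  I1: { [A' → A .] }  — accept
  I2: { [A → b . X], [P → . f b], [X → . P f], [X → . X A P], [X → . num f b] }  — shift
  I3: { [A → num . X P], [P → . f b], [X → . P f], [X → . X A P], [X → . num f b] }  — shift
  I4: { [X → P . f] }  — shift
  I5: { [A → . b X], [A → . num X P], [A → num X . P], [P → . f b], [X → X . A P] }  — shift
  I6: { [P → f . b] }  — shift
  I7: { [X → num . f b] }  — shift
  I8: { [X → num f . b] }  — shift
  I9: { [X → num f b .] }  — reduce
  I10: { [P → f b .] }  — reduce
  I11: { [P → . f b], [X → X A . P] }  — shift
  I12: { [A → num X P .] }  — reduce
  I13: { [X → X A P .] }  — reduce
  I14: { [X → P f .] }  — reduce
  I15: { [A → . b X], [A → . num X P], [A → b X .], [X → X . A P] }  — shift, reduce

Conflict in state I15:
  Shift-reduce conflict between [A → b X .] and [A → . b X]
So the grammar is NOT LR(0).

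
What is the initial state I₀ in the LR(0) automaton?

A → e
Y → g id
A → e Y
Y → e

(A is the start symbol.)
{ [A → . e Y], [A → . e], [A' → . A] }

First, augment the grammar with A' → A
I₀ = CLOSURE({ [A' → . A] }):
  [A' → . A] has the dot before A: add [A → . e], [A → . e Y]
No further items can be added.

I₀ = { [A → . e Y], [A → . e], [A' → . A] }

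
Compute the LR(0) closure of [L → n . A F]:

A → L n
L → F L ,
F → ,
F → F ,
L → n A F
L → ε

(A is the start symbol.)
To compute CLOSURE, for each item [A → α.Bβ] where B is a non-terminal, add [B → .γ] for all productions B → γ; repeat for the newly added items until nothing changes.

Start with: [L → n . A F]
  [L → n . A F] has the dot before A: add [A → . L n]
  [A → . L n] has the dot before L: add [L → . F L ,], [L → . n A F], [L → .]
  [L → . F L ,] has the dot before F: add [F → . ,], [F → . F ,]
No further items can be added.

CLOSURE = { [A → . L n], [F → . ,], [F → . F ,], [L → . F L ,], [L → . n A F], [L → .], [L → n . A F] }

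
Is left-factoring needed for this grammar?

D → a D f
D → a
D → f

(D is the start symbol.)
Yes, D has productions with common prefix 'a'

Left-factoring is needed when two productions for the same non-terminal
share a common prefix on the right-hand side.

Productions for D:
  D → a D f
  D → a
  D → f

Found common prefix 'a' in productions for D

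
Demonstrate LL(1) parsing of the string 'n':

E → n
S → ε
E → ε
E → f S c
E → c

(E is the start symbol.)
LL(1) parsing maintains a stack (initially the start symbol over $) and the input. At each step: if the stack top is a terminal, match it against the current input token; if it is a non-terminal N, replace it with the RHS of M[N, lookahead] (the unique production whose predict set contains the lookahead).

Stack is shown with the top on the left.

Stack  Input  Action
--------------------
E $    n $    output E → n
n $    n $    match 'n'
$      $      accept

The string is accepted.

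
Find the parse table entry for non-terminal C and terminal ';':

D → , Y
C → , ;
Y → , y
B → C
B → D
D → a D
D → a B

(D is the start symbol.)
Empty (error entry)

To find M[C, ';'], we find productions for C where ';' is in the predict set (PREDICT(N → α) = (FIRST(α) \ {ε}) ∪ (FOLLOW(N) if α ⇒* ε)).

C → , ;: PREDICT = { ',' }

M[C, ';'] is empty (no production applies)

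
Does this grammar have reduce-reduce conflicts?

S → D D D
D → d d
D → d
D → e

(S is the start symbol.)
No reduce-reduce conflicts

A reduce-reduce conflict occurs when an LR(0) state has two complete items [A → α .] and [B → β .] — both call for a reduction, and with no lookahead the parser cannot choose between them.

Augment with S' → S and build the canonical LR(0) collection (I0 = CLOSURE({[S' → . S]}), then GOTO on every symbol after a dot until no new states appear). It has 8 states:
  I0: { [D → . d d], [D → . d], [D → . e], [S → . D D D], [S' → . S] }  — shift
  I1: { [D → . d d], [D → . d], [D → . e], [S → D . D D] }  — shift
  I2: { [S' → S .] }  — accept
  I3: { [D → d . d], [D → d .] }  — shift, reduce
  I4: { [D → e .] }  — reduce
  I5: { [D → d d .] }  — reduce
  I6: { [D → . d d], [D → . d], [D → . e], [S → D D . D] }  — shift
  I7: { [S → D D D .] }  — reduce

No state contains more than one complete item.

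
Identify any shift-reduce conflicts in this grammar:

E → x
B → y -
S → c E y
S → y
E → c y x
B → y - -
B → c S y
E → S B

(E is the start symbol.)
Yes — I7: [S → y .] vs [E → c y . x]; I13: [B → y - .] vs [B → y - . -]

A shift-reduce conflict occurs when an LR(0) state has both:
  - a complete (reduce) item [A → α .] (dot at the end), and
  - a shift item [B → β . c γ] (dot before a terminal).

Augment with E' → E and build the canonical LR(0) collection (I0 = CLOSURE({[E' → . E]}), then GOTO on every symbol after a dot until no new states appear). It has 18 states:
  I0: { [E → . S B], [E → . c y x], [E → . x], [E' → . E], [S → . c E y], [S → . y] }  — shift
  I1: { [E' → E .] }  — accept
  I2: { [B → . c S y], [B → . y - -], [B → . y -], [E → S . B] }  — shift
  I3: { [E → . S B], [E → . c y x], [E → . x], [E → c . y x], [S → . c E y], [S → . y], [S → c . E y] }  — shift
  I4: { [E → x .] }  — reduce
  I5: { [S → y .] }  — reduce
  I6: { [S → c E . y] }  — shift
  I7: { [E → c y . x], [S → y .] }  — shift, reduce
  I8: { [E → c y x .] }  — reduce
  I9: { [S → c E y .] }  — reduce
  I10: { [E → S B .] }  — reduce
  I11: { [B → c . S y], [S → . c E y], [S → . y] }  — shift
  I12: { [B → y . - -], [B → y . -] }  — shift
  I13: { [B → y - . -], [B → y - .] }  — shift, reduce
  I14: { [B → y - - .] }  — reduce
  I15: { [B → c S . y] }  — shift
  I16: { [E → . S B], [E → . c y x], [E → . x], [S → . c E y], [S → . y], [S → c . E y] }  — shift
  I17: { [B → c S y .] }  — reduce

I7 contains reduce item [S → y .] and shift item [E → c y . x] — shift-reduce conflict.
I13 contains reduce item [B → y - .] and shift item [B → y - . -] — shift-reduce conflict.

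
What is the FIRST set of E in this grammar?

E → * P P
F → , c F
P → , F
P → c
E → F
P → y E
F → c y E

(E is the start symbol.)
To compute FIRST(E), examine every production with E on the left-hand side, reading each right-hand side left to right until a non-nullable symbol is reached.

FIRST sets of the other non-terminals involved (by the same procedure, iterated to a fixed point):
  FIRST(F) = { ',', 'c' }

From E → * P P:
  - '*' is a terminal: add '*' and stop
From E → F:
  - F is a non-terminal: add FIRST(F) \ {ε} = { ',', 'c' }
    F is not nullable, so stop

Collecting: FIRST(E) = { '*', ',', 'c' }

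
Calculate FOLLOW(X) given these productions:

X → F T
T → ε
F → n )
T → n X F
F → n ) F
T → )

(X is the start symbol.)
To compute FOLLOW(X), find every occurrence of X on a right-hand side N → α X β: add FIRST(β) \ {ε}, and if β is empty or nullable also add FOLLOW(N). Iterate to a fixed point.

X is the start symbol, so $ ∈ FOLLOW(X).
In T → n X F: X is followed by F, add FIRST(F) \ {ε} = { 'n' }

Taking the union: FOLLOW(X) = { $, 'n' }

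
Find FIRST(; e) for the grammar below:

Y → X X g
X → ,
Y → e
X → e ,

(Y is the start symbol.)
To compute FIRST(; e), process the symbols left to right:
Symbol ; is a terminal. Add ';' and stop.
FIRST(; e) = { ';' }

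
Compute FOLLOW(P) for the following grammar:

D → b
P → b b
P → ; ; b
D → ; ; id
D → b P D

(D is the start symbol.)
{ ';', 'b' }

In D → b P D: P is followed by D, add FIRST(D) \ {ε} = { ';', 'b' }

Taking the union: FOLLOW(P) = { ';', 'b' }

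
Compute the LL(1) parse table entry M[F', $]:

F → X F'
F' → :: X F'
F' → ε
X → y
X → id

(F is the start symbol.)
F' → ε

To find M[F', $], we find productions for F' where $ is in the predict set (PREDICT(N → α) = (FIRST(α) \ {ε}) ∪ (FOLLOW(N) if α ⇒* ε)).

Relevant sets:
  FOLLOW(F') = { $ }

F' → :: X F': PREDICT = { '::' }
F' → ε: PREDICT = { $ }
  $ is in predict set, so this production goes in M[F', $]

M[F', $] = F' → ε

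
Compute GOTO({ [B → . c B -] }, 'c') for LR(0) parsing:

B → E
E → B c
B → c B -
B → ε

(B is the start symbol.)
{ [B → . E], [B → . c B -], [B → .], [B → c . B -], [E → . B c] }

GOTO(I, 'c') = CLOSURE({ [A → αX.β] : [A → α.Xβ] ∈ I, X = 'c' })

Items with dot before 'c', with the dot advanced:
  [B → . c B -] → [B → c . B -]
Closure of the advanced items:
  [B → c . B -] has the dot before B: add [B → . E], [B → . c B -], [B → .]
  [B → . E] has the dot before E: add [E → . B c]

GOTO = { [B → . E], [B → . c B -], [B → .], [B → c . B -], [E → . B c] }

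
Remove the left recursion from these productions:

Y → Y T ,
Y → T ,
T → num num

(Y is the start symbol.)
Y → T , Y'
Y' → T , Y'
Y' → ε
T → num num

Y is directly left-recursive. The standard transformation for
  A → A α₁ | ... | A α_m | β₁ | ... | β_n
is
  A  → β₁ A' | ... | β_n A'
  A' → α₁ A' | ... | α_m A' | ε

Y → T , becomes Y → T , Y'
Y → Y T , becomes Y' → T , Y'
Add Y' → ε

Productions for other non-terminals are unchanged:
  T → num num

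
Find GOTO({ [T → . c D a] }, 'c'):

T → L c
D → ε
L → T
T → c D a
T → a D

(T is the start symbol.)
{ [D → .], [T → c . D a] }

GOTO(I, 'c') = CLOSURE({ [A → αX.β] : [A → α.Xβ] ∈ I, X = 'c' })

Items with dot before 'c', with the dot advanced:
  [T → . c D a] → [T → c . D a]
Closure of the advanced items:
  [T → c . D a] has the dot before D: add [D → .]

GOTO = { [D → .], [T → c . D a] }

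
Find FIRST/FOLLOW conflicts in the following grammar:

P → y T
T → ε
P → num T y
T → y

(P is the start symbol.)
Yes. T → y with FOLLOW(T) on { 'y' }

A FIRST/FOLLOW conflict occurs when a non-terminal N has a nullable alternative N → β (β ⇒* ε) and another alternative N → α with FIRST(α) ∩ FOLLOW(N) ≠ ∅: on such a lookahead the parser cannot decide between expanding α and letting N vanish via β.

Nullable non-terminals: T.

T: nullable alternative(s) T → ε; FOLLOW(T) = { $, 'y' }
  T → ε: FIRST \ {ε} = { } — this is the only nullable alternative, skip
  T → y: FIRST \ {ε} = { 'y' } — overlaps FOLLOW(T) on { 'y' }: CONFLICT

P has no nullable alternative, so no FIRST/FOLLOW check is needed there.

So the grammar has 1 FIRST/FOLLOW conflict (marked CONFLICT above).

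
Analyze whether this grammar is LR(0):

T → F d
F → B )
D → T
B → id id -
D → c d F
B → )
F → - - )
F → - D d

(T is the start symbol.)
Augment with T' → T and build the canonical LR(0) collection (I0 = CLOSURE({[T' → . T]}), then GOTO on every symbol after a dot until no new states appear). It has 19 states:
  I0: { [B → . )], [B → . id id -], [F → . - - )], [F → . - D d], [F → . B )], [T → . F d], [T' → . T] }  — shift
  I1: { [B → ) .] }  — reduce
  I2: { [B → . )], [B → . id id -], [D → . T], [D → . c d F], [F → - . - )], [F → - . D d], [F → . - - )], [F → . - D d], [F → . B )], [T → . F d] }  — shift
  I3: { [F → B . )] }  — shift
  I4: { [T → F . d] }  — shift
  I5: { [T' → T .] }  — accept
  I6: { [B → id . id -] }  — shift
  I7: { [B → id id . -] }  — shift
  I8: { [B → id id - .] }  — reduce
  I9: { [T → F d .] }  — reduce
  I10: { [F → B ) .] }  — reduce
  I11: { [B → . )], [B → . id id -], [D → . T], [D → . c d F], [F → - - . )], [F → - . - )], [F → - . D d], [F → . - - )], [F → . - D d], [F → . B )], [T → . F d] }  — shift
  I12: { [F → - D . d] }  — shift
  I13: { [D → T .] }  — reduce
  I14: { [D → c . d F] }  — shift
  I15: { [B → . )], [B → . id id -], [D → c d . F], [F → . - - )], [F → . - D d], [F → . B )] }  — shift
  I16: { [D → c d F .] }  — reduce
  I17: { [F → - D d .] }  — reduce
  I18: { [B → ) .], [F → - - ) .] }  — 2 reduces

Conflict in state I18:
  Reduce-reduce conflict: [B → ) .] and [F → - - ) .]
So the grammar is NOT LR(0).

Answer: No. Reduce-reduce conflict: [B → ) .] and [F → - - ) .]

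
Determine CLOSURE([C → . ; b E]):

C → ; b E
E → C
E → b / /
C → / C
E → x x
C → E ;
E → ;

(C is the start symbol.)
{ [C → . ; b E] }

Start with: [C → . ; b E]
The dot precedes the terminal ';', so nothing is added.

CLOSURE = { [C → . ; b E] }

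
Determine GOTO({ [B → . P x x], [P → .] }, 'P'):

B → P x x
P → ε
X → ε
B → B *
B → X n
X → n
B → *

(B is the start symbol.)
GOTO(I, 'P') = CLOSURE({ [A → αX.β] : [A → α.Xβ] ∈ I, X = 'P' })

Items with dot before 'P', with the dot advanced:
  [B → . P x x] → [B → P . x x]
Closure adds nothing (no advanced item has the dot before a non-terminal).

GOTO = { [B → P . x x] }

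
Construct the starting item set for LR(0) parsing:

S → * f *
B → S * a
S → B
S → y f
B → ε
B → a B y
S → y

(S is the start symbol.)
First, augment the grammar with S' → S
I₀ = CLOSURE({ [S' → . S] }):
  [S' → . S] has the dot before S: add [S → . * f *], [S → . B], [S → . y f], [S → . y]
  [S → . B] has the dot before B: add [B → . S * a], [B → .], [B → . a B y]
No further items can be added.

I₀ = { [B → . S * a], [B → . a B y], [B → .], [S → . * f *], [S → . B], [S → . y f], [S → . y], [S' → . S] }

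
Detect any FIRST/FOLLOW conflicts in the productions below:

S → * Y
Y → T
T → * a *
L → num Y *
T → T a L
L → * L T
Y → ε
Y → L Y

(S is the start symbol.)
Nullable non-terminals: Y.
FIRST sets used below: FIRST(T) = { '*' }, FIRST(L) = { '*', 'num' }

Y: nullable alternative(s) Y → ε; FOLLOW(Y) = { $, '*' }
  Y → T: FIRST \ {ε} = { '*' } — overlaps FOLLOW(Y) on { '*' }: CONFLICT
  Y → ε: FIRST \ {ε} = { } — this is the only nullable alternative, skip
  Y → L Y: FIRST \ {ε} = { '*', 'num' } — overlaps FOLLOW(Y) on { '*' }: CONFLICT

L, S, T have no nullable alternative, so no FIRST/FOLLOW check is needed there.

So the grammar has 2 FIRST/FOLLOW conflicts (marked CONFLICT above).

Answer: Yes. Y → T with FOLLOW(Y) on { '*' }; Y → L Y with FOLLOW(Y) on { '*' }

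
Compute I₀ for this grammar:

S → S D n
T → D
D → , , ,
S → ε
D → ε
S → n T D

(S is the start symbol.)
{ [S → . S D n], [S → . n T D], [S → .], [S' → . S] }

First, augment the grammar with S' → S
I₀ = CLOSURE({ [S' → . S] }):
  [S' → . S] has the dot before S: add [S → . S D n], [S → .], [S → . n T D]
No further items can be added.

I₀ = { [S → . S D n], [S → . n T D], [S → .], [S' → . S] }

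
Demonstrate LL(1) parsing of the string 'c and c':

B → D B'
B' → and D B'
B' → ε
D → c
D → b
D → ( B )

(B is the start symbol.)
Stack is shown with the top on the left.

Stack       Input      Action
-----------------------------
B $         c and c $  output B → D B'
D B' $      c and c $  output D → c
c B' $      c and c $  match 'c'
B' $        and c $    output B' → and D B'
and D B' $  and c $    match 'and'
D B' $      c $        output D → c
c B' $      c $        match 'c'
B' $        $          output B' → ε
$           $          accept

The string is accepted.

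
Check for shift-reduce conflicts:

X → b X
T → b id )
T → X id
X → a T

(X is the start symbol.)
Augment with X' → X and build the canonical LR(0) collection (I0 = CLOSURE({[X' → . X]}), then GOTO on every symbol after a dot until no new states appear). It has 11 states:
  I0: { [X → . a T], [X → . b X], [X' → . X] }  — shift
  I1: { [X' → X .] }  — accept
  I2: { [T → . X id], [T → . b id )], [X → . a T], [X → . b X], [X → a . T] }  — shift
  I3: { [X → . a T], [X → . b X], [X → b . X] }  — shift
  I4: { [X → b X .] }  — reduce
  I5: { [X → a T .] }  — reduce
  I6: { [T → X . id] }  — shift
  I7: { [T → b . id )], [X → . a T], [X → . b X], [X → b . X] }  — shift
  I8: { [T → b id . )] }  — shift
  I9: { [T → b id ) .] }  — reduce
  I10: { [T → X id .] }  — reduce

No state contains both a complete item and a shift item.

Answer: No shift-reduce conflicts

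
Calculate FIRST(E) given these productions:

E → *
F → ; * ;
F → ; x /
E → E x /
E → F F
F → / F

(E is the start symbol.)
{ '*', '/', ';' }

FIRST sets of the other non-terminals involved (by the same procedure, iterated to a fixed point):
  FIRST(F) = { '/', ';' }

From E → *:
  - '*' is a terminal: add '*' and stop
From E → E x /:
  - E is the symbol being defined: contributes nothing new
    E is not nullable, so stop
From E → F F:
  - F is a non-terminal: add FIRST(F) \ {ε} = { '/', ';' }
    F is not nullable, so stop

Collecting: FIRST(E) = { '*', '/', ';' }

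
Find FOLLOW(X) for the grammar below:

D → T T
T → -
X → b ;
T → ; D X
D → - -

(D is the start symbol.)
To compute FOLLOW(X), find every occurrence of X on a right-hand side N → α X β: add FIRST(β) \ {ε}, and if β is empty or nullable also add FOLLOW(N). Iterate to a fixed point.

In T → ; D X: X is at the end, add FOLLOW(T)

The FOLLOW sets referred to above (computed the same way, to a fixed point):
  FOLLOW(T) = { $, '-', ';', 'b' }

Taking the union: FOLLOW(X) = { $, '-', ';', 'b' }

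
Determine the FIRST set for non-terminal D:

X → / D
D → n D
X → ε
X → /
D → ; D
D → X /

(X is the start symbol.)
To compute FIRST(D), examine every production with D on the left-hand side, reading each right-hand side left to right until a non-nullable symbol is reached.

FIRST sets of the other non-terminals involved (by the same procedure, iterated to a fixed point):
  FIRST(X) = { '/', ε }

From D → n D:
  - n is a terminal: add 'n' and stop
From D → ; D:
  - ';' is a terminal: add ';' and stop
From D → X /:
  - X is a non-terminal: add FIRST(X) \ {ε} = { '/' }
    X is nullable, so continue to the next symbol
  - '/' is a terminal: add '/' and stop

Collecting: FIRST(D) = { '/', ';', 'n' }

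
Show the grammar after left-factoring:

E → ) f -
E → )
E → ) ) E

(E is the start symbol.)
E → ) E'
E' → f -
E' → ε
E' → ) E

Left-factoring transforms A → αβ₁ | αβ₂ into A → αA' and A' → β₁ | β₂
(α is the longest common prefix among the alternatives). Repeat until
no nonterminal has two alternatives with a common prefix.

Round 1: E has alternatives sharing prefix ')'. Introduce E': E → ) E'
  Add: E' → f -
  Add: E' → ε
  Add: E' → ) E

No remaining common prefixes — done.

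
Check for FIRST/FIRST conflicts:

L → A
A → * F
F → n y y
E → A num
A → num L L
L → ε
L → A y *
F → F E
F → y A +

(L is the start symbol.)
FIRST sets of the non-terminals at (or reachable through a nullable prefix from) the front of some alternative:
  FIRST(A) = { '*', 'num' }
  FIRST(F) = { 'n', 'y' }

Productions for L:
  L → A: FIRST = { '*', 'num' }
  L → ε: FIRST = { ε }
  L → A y *: FIRST = { '*', 'num' }
Productions for A:
  A → * F: FIRST = { '*' }
  A → num L L: FIRST = { 'num' }
Productions for F:
  F → n y y: FIRST = { 'n' }
  F → F E: FIRST = { 'n', 'y' }
  F → y A +: FIRST = { 'y' }
E has only one production, so no FIRST/FIRST conflict is possible there.

Conflict for L: L → A and L → A y *
  Overlap: { '*', 'num' }
Conflict for F: F → n y y and F → F E
  Overlap: { 'n' }
Conflict for F: F → F E and F → y A +
  Overlap: { 'y' }

Answer: Yes. L → A / L → A y '*' on { '*', 'num' }; F → n y y / F → F E on { 'n' }; F → F E / F → y A '+' on { 'y' }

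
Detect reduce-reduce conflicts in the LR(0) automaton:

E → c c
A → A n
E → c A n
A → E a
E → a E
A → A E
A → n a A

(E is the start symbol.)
Yes — I13: [A → A n .] vs [E → c A n .]

Augment with E' → E and build the canonical LR(0) collection (I0 = CLOSURE({[E' → . E]}), then GOTO on every symbol after a dot until no new states appear). It has 15 states:
  I0: { [E → . a E], [E → . c A n], [E → . c c], [E' → . E] }  — shift
  I1: { [E' → E .] }  — accept
  I2: { [E → . a E], [E → . c A n], [E → . c c], [E → a . E] }  — shift
  I3: { [A → . A E], [A → . A n], [A → . E a], [A → . n a A], [E → . a E], [E → . c A n], [E → . c c], [E → c . A n], [E → c . c] }  — shift
  I4: { [A → A . E], [A → A . n], [E → . a E], [E → . c A n], [E → . c c], [E → c A . n] }  — shift
  I5: { [A → E . a] }  — shift
  I6: { [A → . A E], [A → . A n], [A → . E a], [A → . n a A], [E → . a E], [E → . c A n], [E → . c c], [E → c . A n], [E → c . c], [E → c c .] }  — shift, reduce
  I7: { [A → n . a A] }  — shift
  I8: { [A → . A E], [A → . A n], [A → . E a], [A → . n a A], [A → n a . A], [E → . a E], [E → . c A n], [E → . c c] }  — shift
  I9: { [A → A . E], [A → A . n], [A → n a A .], [E → . a E], [E → . c A n], [E → . c c] }  — shift, reduce
  I10: { [A → A E .] }  — reduce
  I11: { [A → A n .] }  — reduce
  I12: { [A → E a .] }  — reduce
  I13: { [A → A n .], [E → c A n .] }  — 2 reduces
  I14: { [E → a E .] }  — reduce

I13 contains complete items [A → A n .], [E → c A n .] — reduce-reduce conflict.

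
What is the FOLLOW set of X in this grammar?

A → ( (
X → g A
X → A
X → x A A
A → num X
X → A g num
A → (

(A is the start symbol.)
To compute FOLLOW(X), find every occurrence of X on a right-hand side N → α X β: add FIRST(β) \ {ε}, and if β is empty or nullable also add FOLLOW(N). Iterate to a fixed point.

In A → num X: X is at the end, add FOLLOW(A)

The FOLLOW sets referred to above (computed the same way, to a fixed point):
  FOLLOW(A) = { $, '(', 'g', 'num' }

Taking the union: FOLLOW(X) = { $, '(', 'g', 'num' }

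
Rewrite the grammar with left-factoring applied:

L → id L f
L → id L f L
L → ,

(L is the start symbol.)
Left-factoring transforms A → αβ₁ | αβ₂ into A → αA' and A' → β₁ | β₂
(α is the longest common prefix among the alternatives). Repeat until
no nonterminal has two alternatives with a common prefix.

Round 1: L has alternatives sharing prefix 'id L f'. Introduce L': L → id L f L'
  Add: L' → ε
  Add: L' → L

No remaining common prefixes — done.

Resulting grammar:
L → id L f L'
L' → ε
L' → L
L → ,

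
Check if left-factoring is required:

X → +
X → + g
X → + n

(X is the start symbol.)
Yes, X has productions with common prefix '+'

Left-factoring is needed when two productions for the same non-terminal
share a common prefix on the right-hand side.

Productions for X:
  X → +
  X → + g
  X → + n

Found common prefix '+' in productions for X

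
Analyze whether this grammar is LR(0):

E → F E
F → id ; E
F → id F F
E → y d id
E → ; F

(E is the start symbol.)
Augment with E' → E and build the canonical LR(0) collection (I0 = CLOSURE({[E' → . E]}), then GOTO on every symbol after a dot until no new states appear). It has 14 states:
  I0: { [E → . ; F], [E → . F E], [E → . y d id], [E' → . E], [F → . id ; E], [F → . id F F] }  — shift
  I1: { [E → ; . F], [F → . id ; E], [F → . id F F] }  — shift
  I2: { [E' → E .] }  — accept
  I3: { [E → . ; F], [E → . F E], [E → . y d id], [E → F . E], [F → . id ; E], [F → . id F F] }  — shift
  I4: { [F → . id ; E], [F → . id F F], [F → id . ; E], [F → id . F F] }  — shift
  I5: { [E → y . d id] }  — shift
  I6: { [E → y d . id] }  — shift
  I7: { [E → y d id .] }  — reduce
  I8: { [E → . ; F], [E → . F E], [E → . y d id], [F → . id ; E], [F → . id F F], [F → id ; . E] }  — shift
  I9: { [F → . id ; E], [F → . id F F], [F → id F . F] }  — shift
  I10: { [F → id F F .] }  — reduce
  I11: { [F → id ; E .] }  — reduce
  I12: { [E → F E .] }  — reduce
  I13: { [E → ; F .] }  — reduce

Every state is either a pure shift/goto state or contains exactly one complete item and nothing to shift — no conflicts. The grammar is LR(0).

Answer: Yes, the grammar is LR(0)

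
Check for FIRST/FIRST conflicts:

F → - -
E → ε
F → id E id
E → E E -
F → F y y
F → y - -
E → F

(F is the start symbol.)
Yes. F → '-' '-' / F → F y y on { '-' }; F → id E id / F → F y y on { 'id' }; F → F y y / F → y '-' '-' on { 'y' }; E → E E '-' / E → F on { '-', 'id', 'y' }

A FIRST/FIRST conflict occurs when two productions N → α and N → β for the same non-terminal have FIRST(α) ∩ FIRST(β) ≠ ∅ (with ε ∈ FIRST of a nullable right-hand side, so two nullable alternatives also conflict).

FIRST sets of the non-terminals at (or reachable through a nullable prefix from) the front of some alternative:
  FIRST(F) = { '-', 'id', 'y' }
  FIRST(E) = { '-', 'id', 'y', ε }

Productions for F:
  F → - -: FIRST = { '-' }
  F → id E id: FIRST = { 'id' }
  F → F y y: FIRST = { '-', 'id', 'y' }
  F → y - -: FIRST = { 'y' }
Productions for E:
  E → ε: FIRST = { ε }
  E → E E -: FIRST = { '-', 'id', 'y' }
  E → F: FIRST = { '-', 'id', 'y' }

Conflict for F: F → - - and F → F y y
  Overlap: { '-' }
Conflict for F: F → id E id and F → F y y
  Overlap: { 'id' }
Conflict for F: F → F y y and F → y - -
  Overlap: { 'y' }
Conflict for E: E → E E - and E → F
  Overlap: { '-', 'id', 'y' }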